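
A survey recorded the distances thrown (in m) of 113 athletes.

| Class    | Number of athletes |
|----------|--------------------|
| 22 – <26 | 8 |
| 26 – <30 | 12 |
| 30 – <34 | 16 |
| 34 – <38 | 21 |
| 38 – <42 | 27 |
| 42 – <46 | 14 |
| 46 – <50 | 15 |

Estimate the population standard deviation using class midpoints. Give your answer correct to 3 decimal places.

6.964

Midpoints: 24, 28, 32, 36, 40, 44, 48
n = 113, Σfm = 4212, mean = 37.2743
Σfm² = 162480
Σf(m − x̄)² = Σfm² − (Σfm)²/n = 162480 − 4212²/113 = 5480.4956
Population variance = 5480.4956 / 113 = 48.5000
Standard deviation = √48.5000 = 6.9642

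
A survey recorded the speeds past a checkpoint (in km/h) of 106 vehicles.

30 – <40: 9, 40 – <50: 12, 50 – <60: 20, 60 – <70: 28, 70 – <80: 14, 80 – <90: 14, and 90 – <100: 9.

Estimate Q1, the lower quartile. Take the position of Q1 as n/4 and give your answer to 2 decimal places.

52.75

Cumulative frequencies: 9, 21, 41, 69, 83, 97, 106
n = 106; position = n/4 = 26.5.
This falls in the class 50 – <60: L = 50, F = 21, f = 20, h = 10.
Lower quartile ≈ 50 + ((26.5 − 21) / 20) × 10 = 52.7500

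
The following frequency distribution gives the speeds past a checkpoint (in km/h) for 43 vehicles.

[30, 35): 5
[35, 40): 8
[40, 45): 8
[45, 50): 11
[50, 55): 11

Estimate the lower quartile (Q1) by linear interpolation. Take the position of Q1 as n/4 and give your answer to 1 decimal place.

38.6

Cumulative frequencies: 5, 13, 21, 32, 43
n = 43; position = n/4 = 10.75.
This falls in the class [35, 40): L = 35, F = 5, f = 8, h = 5.
Lower quartile ≈ 35 + ((10.75 − 5) / 8) × 5 = 38.5938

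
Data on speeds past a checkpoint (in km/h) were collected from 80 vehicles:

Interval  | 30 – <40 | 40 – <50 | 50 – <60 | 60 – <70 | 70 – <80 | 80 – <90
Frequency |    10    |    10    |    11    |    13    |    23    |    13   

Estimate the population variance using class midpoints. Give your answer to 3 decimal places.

Midpoints: 35, 45, 55, 65, 75, 85
n = 80, Σfm = 5080, mean = 63.5000
Σfm² = 344000
Σf(m − x̄)² = Σfm² − (Σfm)²/n = 344000 − 5080²/80 = 21420.0000
Population variance = 21420.0000 / 80 = 267.7500

267.750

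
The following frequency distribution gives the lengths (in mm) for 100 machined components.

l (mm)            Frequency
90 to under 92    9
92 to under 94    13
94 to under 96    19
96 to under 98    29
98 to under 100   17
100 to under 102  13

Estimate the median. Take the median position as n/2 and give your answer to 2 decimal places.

96.62

Cumulative frequencies: 9, 22, 41, 70, 87, 100
n = 100; position = n/2 = 50.
This falls in the class 96 to under 98: L = 96, F = 41, f = 29, h = 2.
Median ≈ 96 + ((50 − 41) / 29) × 2 = 96.6207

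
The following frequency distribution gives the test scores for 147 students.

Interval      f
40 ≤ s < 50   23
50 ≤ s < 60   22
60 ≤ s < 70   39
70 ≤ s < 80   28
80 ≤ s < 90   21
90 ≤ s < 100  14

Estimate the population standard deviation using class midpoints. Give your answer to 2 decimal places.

15.18

Midpoints: 45, 55, 65, 75, 85, 95
n = 147, Σfm = 9995, mean = 67.9932
Σfm² = 713475
Σf(m − x̄)² = Σfm² − (Σfm)²/n = 713475 − 9995²/147 = 33882.9932
Population variance = 33882.9932 / 147 = 230.4966
Standard deviation = √230.4966 = 15.1821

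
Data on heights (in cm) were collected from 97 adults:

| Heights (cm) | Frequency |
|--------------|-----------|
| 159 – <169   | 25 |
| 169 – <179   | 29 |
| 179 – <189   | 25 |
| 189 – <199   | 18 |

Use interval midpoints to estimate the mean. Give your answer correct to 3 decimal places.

177.711

Midpoints: 164, 174, 184, 194
Σfm = 25×164 + 29×174 + 25×184 + 18×194 = 17238
n = Σf = 97
Mean = 17238 / 97 = 177.7113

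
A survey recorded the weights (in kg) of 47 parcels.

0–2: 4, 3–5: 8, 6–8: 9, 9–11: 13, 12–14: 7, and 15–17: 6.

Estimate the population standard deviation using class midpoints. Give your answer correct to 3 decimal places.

Midpoints: 1, 4, 7, 10, 13, 16
n = 47, Σfm = 416, mean = 8.8511
Σfm² = 4592
Σf(m − x̄)² = Σfm² − (Σfm)²/n = 4592 − 416²/47 = 909.9574
Population variance = 909.9574 / 47 = 19.3608
Standard deviation = √19.3608 = 4.4001

4.400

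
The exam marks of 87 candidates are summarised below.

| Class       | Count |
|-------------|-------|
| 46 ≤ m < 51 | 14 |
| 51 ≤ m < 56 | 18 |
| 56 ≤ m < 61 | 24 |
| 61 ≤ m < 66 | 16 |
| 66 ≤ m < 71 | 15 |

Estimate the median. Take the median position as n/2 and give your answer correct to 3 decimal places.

58.396

Cumulative frequencies: 14, 32, 56, 72, 87
n = 87; position = n/2 = 43.5.
This falls in the class 56 ≤ m < 61: L = 56, F = 32, f = 24, h = 5.
Median ≈ 56 + ((43.5 − 32) / 24) × 5 = 58.3958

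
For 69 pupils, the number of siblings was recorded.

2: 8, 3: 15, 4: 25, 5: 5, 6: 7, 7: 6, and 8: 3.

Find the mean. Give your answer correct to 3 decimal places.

Values: 2, 3, 4, 5, 6, 7, 8
Σfx = 8×2 + 15×3 + 25×4 + 5×5 + 7×6 + 6×7 + 3×8 = 294
n = Σf = 69
Mean = 294 / 69 = 4.2609

4.261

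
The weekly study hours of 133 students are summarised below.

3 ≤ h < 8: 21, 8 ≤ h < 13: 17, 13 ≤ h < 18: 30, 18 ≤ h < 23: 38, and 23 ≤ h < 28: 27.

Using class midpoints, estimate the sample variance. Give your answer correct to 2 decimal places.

Midpoints: 5.5, 10.5, 15.5, 20.5, 25.5
n = 133, Σfm = 2226.5, mean = 16.7406
Σfm² = 43243.25
Σf(m − x̄)² = Σfm² − (Σfm)²/n = 43243.25 − 2226.5²/133 = 5970.3008
Sample variance = 5970.3008 / 132 = 45.2296

45.23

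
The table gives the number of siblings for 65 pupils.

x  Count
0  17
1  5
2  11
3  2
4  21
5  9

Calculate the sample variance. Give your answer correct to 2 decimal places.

Values: 0, 1, 2, 3, 4, 5
n = 65, Σfx = 162, mean = 2.4923
Σfx² = 628
Σf(x − x̄)² = Σfx² − (Σfx)²/n = 628 − 162²/65 = 224.2462
Sample variance = 224.2462 / 64 = 3.5038

3.50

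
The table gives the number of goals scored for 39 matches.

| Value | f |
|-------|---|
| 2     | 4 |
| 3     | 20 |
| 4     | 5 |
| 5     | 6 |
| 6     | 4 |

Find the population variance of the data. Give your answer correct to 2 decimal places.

1.36

Values: 2, 3, 4, 5, 6
n = 39, Σfx = 142, mean = 3.6410
Σfx² = 570
Σf(x − x̄)² = Σfx² − (Σfx)²/n = 570 − 142²/39 = 52.9744
Population variance = 52.9744 / 39 = 1.3583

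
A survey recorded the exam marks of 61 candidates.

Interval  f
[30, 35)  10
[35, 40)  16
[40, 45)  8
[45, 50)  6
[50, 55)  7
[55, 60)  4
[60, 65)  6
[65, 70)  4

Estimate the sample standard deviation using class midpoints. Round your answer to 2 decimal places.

Midpoints: 32.5, 37.5, 42.5, 47.5, 52.5, 57.5, 62.5, 67.5
n = 61, Σfm = 2792.5, mean = 45.7787
Σfm² = 135231.25
Σf(m − x̄)² = Σfm² − (Σfm)²/n = 135231.25 − 2792.5²/61 = 7394.2623
Sample variance = 7394.2623 / 60 = 123.2377
Standard deviation = √123.2377 = 11.1012

11.10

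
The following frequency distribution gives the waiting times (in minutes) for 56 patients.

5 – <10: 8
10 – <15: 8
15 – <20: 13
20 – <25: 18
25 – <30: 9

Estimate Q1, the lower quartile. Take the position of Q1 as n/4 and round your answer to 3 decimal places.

13.750

Cumulative frequencies: 8, 16, 29, 47, 56
n = 56; position = n/4 = 14.
This falls in the class 10 – <15: L = 10, F = 8, f = 8, h = 5.
Lower quartile ≈ 10 + ((14 − 8) / 8) × 5 = 13.7500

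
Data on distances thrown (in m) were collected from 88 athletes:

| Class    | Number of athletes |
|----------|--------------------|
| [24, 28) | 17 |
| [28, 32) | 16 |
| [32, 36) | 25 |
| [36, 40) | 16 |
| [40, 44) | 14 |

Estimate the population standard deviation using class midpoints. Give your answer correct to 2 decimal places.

5.32

Midpoints: 26, 30, 34, 38, 42
n = 88, Σfm = 2968, mean = 33.7273
Σfm² = 102592
Σf(m − x̄)² = Σfm² − (Σfm)²/n = 102592 − 2968²/88 = 2489.4545
Population variance = 2489.4545 / 88 = 28.2893
Standard deviation = √28.2893 = 5.3188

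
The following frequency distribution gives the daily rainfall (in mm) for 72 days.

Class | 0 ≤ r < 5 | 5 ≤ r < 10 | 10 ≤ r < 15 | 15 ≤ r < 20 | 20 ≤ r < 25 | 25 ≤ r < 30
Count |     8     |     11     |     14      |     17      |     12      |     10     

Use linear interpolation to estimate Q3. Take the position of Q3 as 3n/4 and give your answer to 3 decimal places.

Cumulative frequencies: 8, 19, 33, 50, 62, 72
n = 72; position = 3n/4 = 54.
This falls in the class 20 ≤ r < 25: L = 20, F = 50, f = 12, h = 5.
Upper quartile ≈ 20 + ((54 − 50) / 12) × 5 = 21.6667

21.667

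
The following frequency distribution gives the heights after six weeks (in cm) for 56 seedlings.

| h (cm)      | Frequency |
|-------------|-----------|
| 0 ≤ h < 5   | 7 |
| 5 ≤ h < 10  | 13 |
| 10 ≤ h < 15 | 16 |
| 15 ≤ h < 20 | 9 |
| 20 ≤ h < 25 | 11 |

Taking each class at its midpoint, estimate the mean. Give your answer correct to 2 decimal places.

12.86

Midpoints: 2.5, 7.5, 12.5, 17.5, 22.5
Σfm = 7×2.5 + 13×7.5 + 16×12.5 + 9×17.5 + 11×22.5 = 720
n = Σf = 56
Mean = 720 / 56 = 12.8571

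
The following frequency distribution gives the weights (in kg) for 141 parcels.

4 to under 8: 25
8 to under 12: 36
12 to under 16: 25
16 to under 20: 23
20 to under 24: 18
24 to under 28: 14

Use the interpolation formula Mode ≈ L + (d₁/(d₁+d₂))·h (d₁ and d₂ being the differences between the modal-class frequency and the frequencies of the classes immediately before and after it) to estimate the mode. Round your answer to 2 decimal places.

Modal class: 8 to under 12 (highest frequency 36).
d₁ = 36 − 25 = 11, d₂ = 36 − 25 = 11
Mode ≈ 8 + (11/(11+11)) × 4 = 8 + 2.0000 = 10.0000

10.00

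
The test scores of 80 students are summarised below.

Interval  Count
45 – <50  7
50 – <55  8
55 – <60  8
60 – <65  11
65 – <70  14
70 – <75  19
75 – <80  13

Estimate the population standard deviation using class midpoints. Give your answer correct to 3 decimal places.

Midpoints: 47.5, 52.5, 57.5, 62.5, 67.5, 72.5, 77.5
n = 80, Σfm = 5230, mean = 65.3750
Σfm² = 349000
Σf(m − x̄)² = Σfm² − (Σfm)²/n = 349000 − 5230²/80 = 7088.7500
Population variance = 7088.7500 / 80 = 88.6094
Standard deviation = √88.6094 = 9.4133

9.413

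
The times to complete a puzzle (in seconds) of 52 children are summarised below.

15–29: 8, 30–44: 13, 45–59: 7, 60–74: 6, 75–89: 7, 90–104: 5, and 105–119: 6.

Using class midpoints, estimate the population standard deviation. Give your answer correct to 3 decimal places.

29.615

Midpoints: 22, 37, 52, 67, 82, 97, 112
n = 52, Σfm = 3154, mean = 60.6538
Σfm² = 236908
Σf(m − x̄)² = Σfm² − (Σfm)²/n = 236908 − 3154²/52 = 45605.7692
Population variance = 45605.7692 / 52 = 877.0340
Standard deviation = √877.0340 = 29.6148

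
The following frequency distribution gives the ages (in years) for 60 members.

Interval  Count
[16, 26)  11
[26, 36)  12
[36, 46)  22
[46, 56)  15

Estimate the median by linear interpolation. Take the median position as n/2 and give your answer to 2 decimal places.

Cumulative frequencies: 11, 23, 45, 60
n = 60; position = n/2 = 30.
This falls in the class [36, 46): L = 36, F = 23, f = 22, h = 10.
Median ≈ 36 + ((30 − 23) / 22) × 10 = 39.1818

39.18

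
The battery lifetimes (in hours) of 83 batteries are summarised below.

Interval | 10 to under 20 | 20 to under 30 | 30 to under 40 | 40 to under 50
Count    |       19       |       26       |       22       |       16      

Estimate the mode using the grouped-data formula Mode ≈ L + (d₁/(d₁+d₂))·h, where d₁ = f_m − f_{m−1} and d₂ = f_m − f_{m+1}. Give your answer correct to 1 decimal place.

Modal class: 20 to under 30 (highest frequency 26).
d₁ = 26 − 19 = 7, d₂ = 26 − 22 = 4
Mode ≈ 20 + (7/(7+4)) × 10 = 20 + 6.3636 = 26.3636

26.4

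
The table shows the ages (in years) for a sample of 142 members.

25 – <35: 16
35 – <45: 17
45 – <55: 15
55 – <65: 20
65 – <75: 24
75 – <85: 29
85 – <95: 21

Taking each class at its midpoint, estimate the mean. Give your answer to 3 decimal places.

Midpoints: 30, 40, 50, 60, 70, 80, 90
Σfm = 16×30 + 17×40 + 15×50 + 20×60 + 24×70 + 29×80 + 21×90 = 9000
n = Σf = 142
Mean = 9000 / 142 = 63.3803

63.380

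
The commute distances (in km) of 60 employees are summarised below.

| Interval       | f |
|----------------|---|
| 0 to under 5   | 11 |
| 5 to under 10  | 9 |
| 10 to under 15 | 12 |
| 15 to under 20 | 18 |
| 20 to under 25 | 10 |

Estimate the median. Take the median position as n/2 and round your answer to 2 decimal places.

14.17

Cumulative frequencies: 11, 20, 32, 50, 60
n = 60; position = n/2 = 30.
This falls in the class 10 to under 15: L = 10, F = 20, f = 12, h = 5.
Median ≈ 10 + ((30 − 20) / 12) × 5 = 14.1667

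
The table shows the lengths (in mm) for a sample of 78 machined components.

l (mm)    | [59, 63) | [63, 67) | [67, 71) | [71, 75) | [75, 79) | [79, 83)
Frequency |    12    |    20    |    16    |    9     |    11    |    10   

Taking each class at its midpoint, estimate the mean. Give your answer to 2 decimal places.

Midpoints: 61, 65, 69, 73, 77, 81
Σfm = 12×61 + 20×65 + 16×69 + 9×73 + 11×77 + 10×81 = 5450
n = Σf = 78
Mean = 5450 / 78 = 69.8718

69.87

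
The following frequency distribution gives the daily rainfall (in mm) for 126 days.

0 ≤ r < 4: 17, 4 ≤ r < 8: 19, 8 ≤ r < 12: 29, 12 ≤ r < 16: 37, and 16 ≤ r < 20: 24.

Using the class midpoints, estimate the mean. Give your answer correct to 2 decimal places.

Midpoints: 2, 6, 10, 14, 18
Σfm = 17×2 + 19×6 + 29×10 + 37×14 + 24×18 = 1388
n = Σf = 126
Mean = 1388 / 126 = 11.0159

11.02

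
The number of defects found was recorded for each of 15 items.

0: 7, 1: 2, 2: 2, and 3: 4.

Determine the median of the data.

1

Cumulative frequencies: 7, 9, 11, 15
n = 15, so the median is the value in position (n+1)/2 = 8.
Position 8 falls at value 1.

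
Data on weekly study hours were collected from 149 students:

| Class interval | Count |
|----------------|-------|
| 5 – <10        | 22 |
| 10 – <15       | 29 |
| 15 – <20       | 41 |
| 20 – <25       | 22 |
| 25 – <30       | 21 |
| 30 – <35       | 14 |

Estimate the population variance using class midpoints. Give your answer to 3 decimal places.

Midpoints: 7.5, 12.5, 17.5, 22.5, 27.5, 32.5
n = 149, Σfm = 2772.5, mean = 18.6074
Σfm² = 60131.25
Σf(m − x̄)² = Σfm² − (Σfm)²/n = 60131.25 − 2772.5²/149 = 8542.2819
Population variance = 8542.2819 / 149 = 57.3308

57.331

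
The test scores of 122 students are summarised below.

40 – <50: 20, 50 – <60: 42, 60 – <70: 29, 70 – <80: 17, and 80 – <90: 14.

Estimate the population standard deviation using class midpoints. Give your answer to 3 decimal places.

12.273

Midpoints: 45, 55, 65, 75, 85
n = 122, Σfm = 7560, mean = 61.9672
Σfm² = 486850
Σf(m − x̄)² = Σfm² − (Σfm)²/n = 486850 − 7560²/122 = 18377.8689
Population variance = 18377.8689 / 122 = 150.6383
Standard deviation = √150.6383 = 12.2735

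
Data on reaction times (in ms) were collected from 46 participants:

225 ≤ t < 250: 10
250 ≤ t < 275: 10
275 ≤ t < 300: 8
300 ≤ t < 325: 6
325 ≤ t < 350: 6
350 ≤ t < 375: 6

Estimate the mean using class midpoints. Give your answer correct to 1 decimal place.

Midpoints: 237.5, 262.5, 287.5, 312.5, 337.5, 362.5
Σfm = 10×237.5 + 10×262.5 + 8×287.5 + 6×312.5 + 6×337.5 + 6×362.5 = 13375
n = Σf = 46
Mean = 13375 / 46 = 290.7609

290.8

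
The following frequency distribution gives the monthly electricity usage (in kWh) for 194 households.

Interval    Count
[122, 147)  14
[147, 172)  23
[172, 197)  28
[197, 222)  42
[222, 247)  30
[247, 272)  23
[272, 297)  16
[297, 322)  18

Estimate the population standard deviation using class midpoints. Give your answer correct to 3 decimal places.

Midpoints: 134.5, 159.5, 184.5, 209.5, 234.5, 259.5, 284.5, 309.5
n = 194, Σfm = 42643, mean = 219.8093
Σfm² = 9852708.5
Σf(m − x̄)² = Σfm² − (Σfm)²/n = 9852708.5 − 42643²/194 = 479381.4433
Population variance = 479381.4433 / 194 = 2471.0384
Standard deviation = √2471.0384 = 49.7095

49.710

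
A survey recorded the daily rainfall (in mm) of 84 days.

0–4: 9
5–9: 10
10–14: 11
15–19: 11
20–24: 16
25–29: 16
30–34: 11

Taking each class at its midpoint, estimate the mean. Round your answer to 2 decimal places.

18.37

Midpoints: 2, 7, 12, 17, 22, 27, 32
Σfm = 9×2 + 10×7 + 11×12 + 11×17 + 16×22 + 16×27 + 11×32 = 1543
n = Σf = 84
Mean = 1543 / 84 = 18.3690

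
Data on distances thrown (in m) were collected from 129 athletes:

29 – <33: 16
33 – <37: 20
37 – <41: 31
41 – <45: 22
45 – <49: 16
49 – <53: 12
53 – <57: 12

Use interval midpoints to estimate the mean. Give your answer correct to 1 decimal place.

41.7

Midpoints: 31, 35, 39, 43, 47, 51, 55
Σfm = 16×31 + 20×35 + 31×39 + 22×43 + 16×47 + 12×51 + 12×55 = 5375
n = Σf = 129
Mean = 5375 / 129 = 41.6667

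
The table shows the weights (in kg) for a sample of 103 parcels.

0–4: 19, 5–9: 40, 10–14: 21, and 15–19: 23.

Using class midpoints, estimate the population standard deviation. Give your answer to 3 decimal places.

Midpoints: 2, 7, 12, 17
n = 103, Σfm = 961, mean = 9.3301
Σfm² = 11707
Σf(m − x̄)² = Σfm² − (Σfm)²/n = 11707 − 961²/103 = 2740.7767
Population variance = 2740.7767 / 103 = 26.6095
Standard deviation = √26.6095 = 5.1584

5.158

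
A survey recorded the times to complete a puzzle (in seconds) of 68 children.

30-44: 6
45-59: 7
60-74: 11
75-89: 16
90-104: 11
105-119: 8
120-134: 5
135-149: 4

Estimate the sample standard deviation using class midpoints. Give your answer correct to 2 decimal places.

28.49

Midpoints: 37, 52, 67, 82, 97, 112, 127, 142
n = 68, Σfm = 5801, mean = 85.3088
Σfm² = 549257
Σf(m − x̄)² = Σfm² − (Σfm)²/n = 549257 − 5801²/68 = 54380.5147
Sample variance = 54380.5147 / 67 = 811.6495
Standard deviation = √811.6495 = 28.4895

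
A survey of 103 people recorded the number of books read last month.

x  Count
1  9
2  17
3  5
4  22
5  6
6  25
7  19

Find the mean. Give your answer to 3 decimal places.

Values: 1, 2, 3, 4, 5, 6, 7
Σfx = 9×1 + 17×2 + 5×3 + 22×4 + 6×5 + 25×6 + 19×7 = 459
n = Σf = 103
Mean = 459 / 103 = 4.4563

4.456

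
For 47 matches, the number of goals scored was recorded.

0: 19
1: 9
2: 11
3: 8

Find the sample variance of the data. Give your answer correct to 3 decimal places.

1.318

Values: 0, 1, 2, 3
n = 47, Σfx = 55, mean = 1.1702
Σfx² = 125
Σf(x − x̄)² = Σfx² − (Σfx)²/n = 125 − 55²/47 = 60.6383
Sample variance = 60.6383 / 46 = 1.3182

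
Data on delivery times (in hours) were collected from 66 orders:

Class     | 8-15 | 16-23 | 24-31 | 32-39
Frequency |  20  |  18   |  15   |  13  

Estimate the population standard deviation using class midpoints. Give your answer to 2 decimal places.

8.83

Midpoints: 11.5, 19.5, 27.5, 35.5
n = 66, Σfm = 1455, mean = 22.0455
Σfm² = 37216.5
Σf(m − x̄)² = Σfm² − (Σfm)²/n = 37216.5 − 1455²/66 = 5140.3636
Population variance = 5140.3636 / 66 = 77.8843
Standard deviation = √77.8843 = 8.8252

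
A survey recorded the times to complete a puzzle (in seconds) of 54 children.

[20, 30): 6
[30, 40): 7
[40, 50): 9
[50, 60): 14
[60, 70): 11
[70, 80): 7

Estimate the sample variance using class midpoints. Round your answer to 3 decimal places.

Midpoints: 25, 35, 45, 55, 65, 75
n = 54, Σfm = 2810, mean = 52.0370
Σfm² = 158750
Σf(m − x̄)² = Σfm² − (Σfm)²/n = 158750 − 2810²/54 = 12525.9259
Sample variance = 12525.9259 / 53 = 236.3382

236.338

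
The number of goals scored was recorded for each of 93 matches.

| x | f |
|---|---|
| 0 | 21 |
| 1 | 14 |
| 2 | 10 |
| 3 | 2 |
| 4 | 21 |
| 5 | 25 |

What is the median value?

3

Cumulative frequencies: 21, 35, 45, 47, 68, 93
n = 93, so the median is the value in position (n+1)/2 = 47.
Position 47 falls at value 3.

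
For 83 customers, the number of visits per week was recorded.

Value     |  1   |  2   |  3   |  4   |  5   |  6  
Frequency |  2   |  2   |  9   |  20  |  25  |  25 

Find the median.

Cumulative frequencies: 2, 4, 13, 33, 58, 83
n = 83, so the median is the value in position (n+1)/2 = 42.
Position 42 falls at value 5.

5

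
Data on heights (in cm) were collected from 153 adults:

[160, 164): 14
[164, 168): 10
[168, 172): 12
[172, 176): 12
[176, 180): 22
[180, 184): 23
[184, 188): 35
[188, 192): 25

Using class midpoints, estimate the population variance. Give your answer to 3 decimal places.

78.240

Midpoints: 162, 166, 170, 174, 178, 182, 186, 190
n = 153, Σfm = 27418, mean = 179.2026
Σfm² = 4925348
Σf(m − x̄)² = Σfm² − (Σfm)²/n = 4925348 − 27418²/153 = 11970.7190
Population variance = 11970.7190 / 153 = 78.2400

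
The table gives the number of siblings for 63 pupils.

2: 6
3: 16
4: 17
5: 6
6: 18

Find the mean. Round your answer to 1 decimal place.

Values: 2, 3, 4, 5, 6
Σfx = 6×2 + 16×3 + 17×4 + 6×5 + 18×6 = 266
n = Σf = 63
Mean = 266 / 63 = 4.2222

4.2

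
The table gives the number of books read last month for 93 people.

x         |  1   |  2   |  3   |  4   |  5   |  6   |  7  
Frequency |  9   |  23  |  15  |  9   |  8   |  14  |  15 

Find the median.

3

Cumulative frequencies: 9, 32, 47, 56, 64, 78, 93
n = 93, so the median is the value in position (n+1)/2 = 47.
Position 47 falls at value 3.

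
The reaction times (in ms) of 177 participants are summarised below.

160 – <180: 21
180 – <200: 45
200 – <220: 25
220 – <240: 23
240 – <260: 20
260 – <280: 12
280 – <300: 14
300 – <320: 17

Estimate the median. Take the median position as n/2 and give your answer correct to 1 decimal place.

218.0

Cumulative frequencies: 21, 66, 91, 114, 134, 146, 160, 177
n = 177; position = n/2 = 88.5.
This falls in the class 200 – <220: L = 200, F = 66, f = 25, h = 20.
Median ≈ 200 + ((88.5 − 66) / 25) × 20 = 218.0000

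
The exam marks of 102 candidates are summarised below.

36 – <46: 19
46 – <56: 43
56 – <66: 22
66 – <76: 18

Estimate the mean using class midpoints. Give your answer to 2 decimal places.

54.82

Midpoints: 41, 51, 61, 71
Σfm = 19×41 + 43×51 + 22×61 + 18×71 = 5592
n = Σf = 102
Mean = 5592 / 102 = 54.8235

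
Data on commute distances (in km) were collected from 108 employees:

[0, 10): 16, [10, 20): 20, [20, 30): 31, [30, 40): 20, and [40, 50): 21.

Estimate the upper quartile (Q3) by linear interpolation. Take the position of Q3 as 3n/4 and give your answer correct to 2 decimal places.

37.00

Cumulative frequencies: 16, 36, 67, 87, 108
n = 108; position = 3n/4 = 81.
This falls in the class [30, 40): L = 30, F = 67, f = 20, h = 10.
Upper quartile ≈ 30 + ((81 − 67) / 20) × 10 = 37.0000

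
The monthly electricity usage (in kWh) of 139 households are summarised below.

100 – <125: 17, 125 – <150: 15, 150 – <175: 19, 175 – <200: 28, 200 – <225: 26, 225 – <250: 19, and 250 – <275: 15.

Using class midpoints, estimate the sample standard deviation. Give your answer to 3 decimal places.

Midpoints: 112.5, 137.5, 162.5, 187.5, 212.5, 237.5, 262.5
n = 139, Σfm = 26287.5, mean = 189.1187
Σfm² = 5264218.75
Σf(m − x̄)² = Σfm² − (Σfm)²/n = 5264218.75 − 26287.5²/139 = 292760.7914
Sample variance = 292760.7914 / 138 = 2121.4550
Standard deviation = √2121.4550 = 46.0593

46.059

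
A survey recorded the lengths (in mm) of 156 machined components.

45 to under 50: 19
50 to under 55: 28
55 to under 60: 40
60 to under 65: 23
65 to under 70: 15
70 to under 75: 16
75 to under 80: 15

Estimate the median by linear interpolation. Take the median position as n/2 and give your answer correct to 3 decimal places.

Cumulative frequencies: 19, 47, 87, 110, 125, 141, 156
n = 156; position = n/2 = 78.
This falls in the class 55 to under 60: L = 55, F = 47, f = 40, h = 5.
Median ≈ 55 + ((78 − 47) / 40) × 5 = 58.8750

58.875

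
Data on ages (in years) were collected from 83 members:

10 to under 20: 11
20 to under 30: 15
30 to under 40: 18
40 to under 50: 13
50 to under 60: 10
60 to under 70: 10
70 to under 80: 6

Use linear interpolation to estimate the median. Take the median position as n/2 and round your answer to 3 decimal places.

38.611

Cumulative frequencies: 11, 26, 44, 57, 67, 77, 83
n = 83; position = n/2 = 41.5.
This falls in the class 30 to under 40: L = 30, F = 26, f = 18, h = 10.
Median ≈ 30 + ((41.5 − 26) / 18) × 10 = 38.6111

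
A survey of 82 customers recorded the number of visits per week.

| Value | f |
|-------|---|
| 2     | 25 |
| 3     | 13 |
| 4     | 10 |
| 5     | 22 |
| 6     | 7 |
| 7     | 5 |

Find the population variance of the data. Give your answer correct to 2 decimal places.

2.52

Values: 2, 3, 4, 5, 6, 7
n = 82, Σfx = 316, mean = 3.8537
Σfx² = 1424
Σf(x − x̄)² = Σfx² − (Σfx)²/n = 1424 − 316²/82 = 206.2439
Population variance = 206.2439 / 82 = 2.5152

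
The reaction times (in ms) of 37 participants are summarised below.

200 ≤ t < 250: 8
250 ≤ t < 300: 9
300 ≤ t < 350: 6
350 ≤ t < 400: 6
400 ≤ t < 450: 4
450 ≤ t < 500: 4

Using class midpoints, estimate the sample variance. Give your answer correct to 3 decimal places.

6873.123

Midpoints: 225, 275, 325, 375, 425, 475
n = 37, Σfm = 12075, mean = 326.3514
Σfm² = 4188125
Σf(m − x̄)² = Σfm² − (Σfm)²/n = 4188125 − 12075²/37 = 247432.4324
Sample variance = 247432.4324 / 36 = 6873.1231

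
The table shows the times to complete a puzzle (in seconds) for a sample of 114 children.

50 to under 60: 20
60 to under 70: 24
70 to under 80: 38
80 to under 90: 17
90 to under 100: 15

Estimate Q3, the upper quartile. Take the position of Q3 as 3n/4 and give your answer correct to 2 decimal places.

Cumulative frequencies: 20, 44, 82, 99, 114
n = 114; position = 3n/4 = 85.5.
This falls in the class 80 to under 90: L = 80, F = 82, f = 17, h = 10.
Upper quartile ≈ 80 + ((85.5 − 82) / 17) × 10 = 82.0588

82.06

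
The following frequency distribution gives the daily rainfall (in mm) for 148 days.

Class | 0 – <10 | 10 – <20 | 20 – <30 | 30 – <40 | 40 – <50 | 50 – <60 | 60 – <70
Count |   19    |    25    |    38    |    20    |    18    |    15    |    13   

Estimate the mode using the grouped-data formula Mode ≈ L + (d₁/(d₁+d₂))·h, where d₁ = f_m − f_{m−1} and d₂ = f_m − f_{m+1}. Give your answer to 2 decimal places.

24.19

Modal class: 20 – <30 (highest frequency 38).
d₁ = 38 − 25 = 13, d₂ = 38 − 20 = 18
Mode ≈ 20 + (13/(13+18)) × 10 = 20 + 4.1935 = 24.1935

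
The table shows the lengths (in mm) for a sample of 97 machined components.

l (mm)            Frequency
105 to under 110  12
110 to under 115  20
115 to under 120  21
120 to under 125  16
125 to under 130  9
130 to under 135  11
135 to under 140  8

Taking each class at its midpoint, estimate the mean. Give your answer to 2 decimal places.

Midpoints: 107.5, 112.5, 117.5, 122.5, 127.5, 132.5, 137.5
Σfm = 12×107.5 + 20×112.5 + 21×117.5 + 16×122.5 + 9×127.5 + 11×132.5 + 8×137.5 = 11672.5
n = Σf = 97
Mean = 11672.5 / 97 = 120.3351

120.34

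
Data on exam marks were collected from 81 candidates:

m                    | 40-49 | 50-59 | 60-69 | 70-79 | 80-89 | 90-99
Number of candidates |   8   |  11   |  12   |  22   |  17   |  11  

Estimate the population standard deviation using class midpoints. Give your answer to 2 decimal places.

15.09

Midpoints: 44.5, 54.5, 64.5, 74.5, 84.5, 94.5
n = 81, Σfm = 5844.5, mean = 72.1543
Σfm² = 440160.25
Σf(m − x̄)² = Σfm² − (Σfm)²/n = 440160.25 − 5844.5²/81 = 18454.3210
Population variance = 18454.3210 / 81 = 227.8311
Standard deviation = √227.8311 = 15.0941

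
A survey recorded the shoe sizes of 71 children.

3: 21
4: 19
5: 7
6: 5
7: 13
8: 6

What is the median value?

Cumulative frequencies: 21, 40, 47, 52, 65, 71
n = 71, so the median is the value in position (n+1)/2 = 36.
Position 36 falls at value 4.

4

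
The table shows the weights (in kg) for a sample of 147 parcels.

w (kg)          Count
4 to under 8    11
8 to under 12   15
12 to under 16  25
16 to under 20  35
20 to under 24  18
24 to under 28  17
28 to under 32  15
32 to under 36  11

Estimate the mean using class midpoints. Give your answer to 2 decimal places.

19.44

Midpoints: 6, 10, 14, 18, 22, 26, 30, 34
Σfm = 11×6 + 15×10 + 25×14 + 35×18 + 18×22 + 17×26 + 15×30 + 11×34 = 2858
n = Σf = 147
Mean = 2858 / 147 = 19.4422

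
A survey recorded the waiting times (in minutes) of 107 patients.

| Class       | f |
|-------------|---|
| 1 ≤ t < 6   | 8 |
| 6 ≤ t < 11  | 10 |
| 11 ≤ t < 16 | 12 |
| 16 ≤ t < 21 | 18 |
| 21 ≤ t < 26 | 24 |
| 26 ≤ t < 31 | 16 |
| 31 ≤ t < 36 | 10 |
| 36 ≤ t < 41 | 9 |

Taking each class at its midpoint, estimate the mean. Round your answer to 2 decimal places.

21.58

Midpoints: 3.5, 8.5, 13.5, 18.5, 23.5, 28.5, 33.5, 38.5
Σfm = 8×3.5 + 10×8.5 + 12×13.5 + 18×18.5 + 24×23.5 + 16×28.5 + 10×33.5 + 9×38.5 = 2309.5
n = Σf = 107
Mean = 2309.5 / 107 = 21.5841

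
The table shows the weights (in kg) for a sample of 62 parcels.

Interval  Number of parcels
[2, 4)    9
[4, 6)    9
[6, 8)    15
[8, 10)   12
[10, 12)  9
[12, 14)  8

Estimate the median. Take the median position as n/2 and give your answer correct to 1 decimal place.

Cumulative frequencies: 9, 18, 33, 45, 54, 62
n = 62; position = n/2 = 31.
This falls in the class [6, 8): L = 6, F = 18, f = 15, h = 2.
Median ≈ 6 + ((31 − 18) / 15) × 2 = 7.7333

7.7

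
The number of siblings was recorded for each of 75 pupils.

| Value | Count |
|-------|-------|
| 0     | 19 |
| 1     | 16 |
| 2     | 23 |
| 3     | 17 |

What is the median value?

Cumulative frequencies: 19, 35, 58, 75
n = 75, so the median is the value in position (n+1)/2 = 38.
Position 38 falls at value 2.

2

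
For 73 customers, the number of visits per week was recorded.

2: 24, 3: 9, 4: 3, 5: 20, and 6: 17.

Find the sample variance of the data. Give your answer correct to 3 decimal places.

2.679

Values: 2, 3, 4, 5, 6
n = 73, Σfx = 289, mean = 3.9589
Σfx² = 1337
Σf(x − x̄)² = Σfx² − (Σfx)²/n = 1337 − 289²/73 = 192.8767
Sample variance = 192.8767 / 72 = 2.6788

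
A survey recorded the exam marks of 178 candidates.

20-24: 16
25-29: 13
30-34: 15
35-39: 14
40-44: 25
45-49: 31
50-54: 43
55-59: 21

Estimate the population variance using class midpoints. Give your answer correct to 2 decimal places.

Midpoints: 22, 27, 32, 37, 42, 47, 52, 57
n = 178, Σfm = 7641, mean = 42.9270
Σfm² = 348827
Σf(m − x̄)² = Σfm² − (Σfm)²/n = 348827 − 7641²/178 = 20822.0506
Population variance = 20822.0506 / 178 = 116.9778

116.98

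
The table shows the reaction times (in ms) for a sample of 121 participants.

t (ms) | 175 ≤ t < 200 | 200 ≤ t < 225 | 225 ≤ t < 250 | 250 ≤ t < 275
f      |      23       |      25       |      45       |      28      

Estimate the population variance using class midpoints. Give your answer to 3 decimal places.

Midpoints: 187.5, 212.5, 237.5, 262.5
n = 121, Σfm = 27662.5, mean = 228.6157
Σfm² = 6405156.25
Σf(m − x̄)² = Σfm² − (Σfm)²/n = 6405156.25 − 27662.5²/121 = 81074.3802
Population variance = 81074.3802 / 121 = 670.0362

670.036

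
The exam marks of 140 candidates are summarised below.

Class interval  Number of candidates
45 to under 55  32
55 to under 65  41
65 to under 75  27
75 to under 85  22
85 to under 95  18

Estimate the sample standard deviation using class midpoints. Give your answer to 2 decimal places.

13.34

Midpoints: 50, 60, 70, 80, 90
n = 140, Σfm = 9330, mean = 66.6429
Σfm² = 646500
Σf(m − x̄)² = Σfm² − (Σfm)²/n = 646500 − 9330²/140 = 24722.1429
Sample variance = 24722.1429 / 139 = 177.8571
Standard deviation = √177.8571 = 13.3363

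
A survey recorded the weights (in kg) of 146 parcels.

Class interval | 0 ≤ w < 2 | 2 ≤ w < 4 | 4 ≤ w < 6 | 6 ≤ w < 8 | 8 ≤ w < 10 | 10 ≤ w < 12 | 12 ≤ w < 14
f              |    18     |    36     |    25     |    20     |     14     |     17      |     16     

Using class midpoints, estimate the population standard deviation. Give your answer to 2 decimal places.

3.83

Midpoints: 1, 3, 5, 7, 9, 11, 13
n = 146, Σfm = 912, mean = 6.2466
Σfm² = 7842
Σf(m − x̄)² = Σfm² − (Σfm)²/n = 7842 − 912²/146 = 2145.1233
Population variance = 2145.1233 / 146 = 14.6926
Standard deviation = √14.6926 = 3.8331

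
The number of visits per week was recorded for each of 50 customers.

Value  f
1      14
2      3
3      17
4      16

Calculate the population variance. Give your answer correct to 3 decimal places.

1.410

Values: 1, 2, 3, 4
n = 50, Σfx = 135, mean = 2.7000
Σfx² = 435
Σf(x − x̄)² = Σfx² − (Σfx)²/n = 435 − 135²/50 = 70.5000
Population variance = 70.5000 / 50 = 1.4100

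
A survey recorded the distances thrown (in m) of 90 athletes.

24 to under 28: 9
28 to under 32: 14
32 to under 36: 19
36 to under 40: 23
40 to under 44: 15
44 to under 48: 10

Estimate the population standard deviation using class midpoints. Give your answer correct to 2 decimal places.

5.87

Midpoints: 26, 30, 34, 38, 42, 46
n = 90, Σfm = 3264, mean = 36.2667
Σfm² = 121480
Σf(m − x̄)² = Σfm² − (Σfm)²/n = 121480 − 3264²/90 = 3105.6000
Population variance = 3105.6000 / 90 = 34.5067
Standard deviation = √34.5067 = 5.8742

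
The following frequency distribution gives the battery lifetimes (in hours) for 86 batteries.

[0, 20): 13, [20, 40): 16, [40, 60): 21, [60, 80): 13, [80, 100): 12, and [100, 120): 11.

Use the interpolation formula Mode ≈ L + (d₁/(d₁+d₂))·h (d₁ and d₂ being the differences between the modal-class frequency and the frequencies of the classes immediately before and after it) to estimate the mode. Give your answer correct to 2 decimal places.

47.69

Modal class: [40, 60) (highest frequency 21).
d₁ = 21 − 16 = 5, d₂ = 21 − 13 = 8
Mode ≈ 40 + (5/(5+8)) × 20 = 40 + 7.6923 = 47.6923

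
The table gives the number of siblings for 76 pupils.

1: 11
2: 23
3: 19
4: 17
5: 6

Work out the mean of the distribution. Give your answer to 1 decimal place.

2.8

Values: 1, 2, 3, 4, 5
Σfx = 11×1 + 23×2 + 19×3 + 17×4 + 6×5 = 212
n = Σf = 76
Mean = 212 / 76 = 2.7895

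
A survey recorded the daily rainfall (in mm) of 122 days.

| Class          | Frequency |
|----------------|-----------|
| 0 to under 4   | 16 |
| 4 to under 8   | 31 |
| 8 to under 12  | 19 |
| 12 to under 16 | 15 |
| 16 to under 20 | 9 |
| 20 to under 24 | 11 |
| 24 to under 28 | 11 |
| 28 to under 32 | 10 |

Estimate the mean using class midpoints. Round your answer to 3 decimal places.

Midpoints: 2, 6, 10, 14, 18, 22, 26, 30
Σfm = 16×2 + 31×6 + 19×10 + 15×14 + 9×18 + 11×22 + 11×26 + 10×30 = 1608
n = Σf = 122
Mean = 1608 / 122 = 13.1803

13.180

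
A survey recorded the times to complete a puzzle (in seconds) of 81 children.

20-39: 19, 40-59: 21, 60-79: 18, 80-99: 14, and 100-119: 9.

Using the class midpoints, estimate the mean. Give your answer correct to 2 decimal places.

Midpoints: 29.5, 49.5, 69.5, 89.5, 109.5
Σfm = 19×29.5 + 21×49.5 + 18×69.5 + 14×89.5 + 9×109.5 = 5089.5
n = Σf = 81
Mean = 5089.5 / 81 = 62.8333

62.83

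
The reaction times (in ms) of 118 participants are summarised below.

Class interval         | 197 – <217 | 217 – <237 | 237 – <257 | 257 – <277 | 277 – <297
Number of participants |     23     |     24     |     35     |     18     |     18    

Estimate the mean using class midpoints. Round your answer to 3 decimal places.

244.288

Midpoints: 207, 227, 247, 267, 287
Σfm = 23×207 + 24×227 + 35×247 + 18×267 + 18×287 = 28826
n = Σf = 118
Mean = 28826 / 118 = 244.2881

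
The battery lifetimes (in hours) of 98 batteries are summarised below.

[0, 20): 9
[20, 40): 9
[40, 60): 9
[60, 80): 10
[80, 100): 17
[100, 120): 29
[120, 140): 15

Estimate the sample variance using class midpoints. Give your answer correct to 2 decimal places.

Midpoints: 10, 30, 50, 70, 90, 110, 130
n = 98, Σfm = 8180, mean = 83.4694
Σfm² = 822600
Σf(m − x̄)² = Σfm² − (Σfm)²/n = 822600 − 8180²/98 = 139820.4082
Sample variance = 139820.4082 / 97 = 1441.4475

1441.45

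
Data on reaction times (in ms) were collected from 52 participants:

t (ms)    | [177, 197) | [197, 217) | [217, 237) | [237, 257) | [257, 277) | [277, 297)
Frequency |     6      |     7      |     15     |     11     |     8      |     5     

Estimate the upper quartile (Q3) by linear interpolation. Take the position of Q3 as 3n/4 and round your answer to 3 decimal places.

Cumulative frequencies: 6, 13, 28, 39, 47, 52
n = 52; position = 3n/4 = 39.
This falls in the class [237, 257): L = 237, F = 28, f = 11, h = 20.
Upper quartile ≈ 237 + ((39 − 28) / 11) × 20 = 257.0000

257.000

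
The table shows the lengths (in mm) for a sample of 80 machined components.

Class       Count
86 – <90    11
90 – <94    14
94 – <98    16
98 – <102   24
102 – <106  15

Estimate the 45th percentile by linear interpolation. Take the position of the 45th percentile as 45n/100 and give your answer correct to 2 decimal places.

Cumulative frequencies: 11, 25, 41, 65, 80
n = 80; position = 45n/100 = 36.
This falls in the class 94 – <98: L = 94, F = 25, f = 16, h = 4.
45th percentile ≈ 94 + ((36 − 25) / 16) × 4 = 96.7500

96.75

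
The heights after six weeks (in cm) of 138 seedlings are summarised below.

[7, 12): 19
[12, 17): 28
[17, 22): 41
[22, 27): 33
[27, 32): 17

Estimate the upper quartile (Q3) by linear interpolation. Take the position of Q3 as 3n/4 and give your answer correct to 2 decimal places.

Cumulative frequencies: 19, 47, 88, 121, 138
n = 138; position = 3n/4 = 103.5.
This falls in the class [22, 27): L = 22, F = 88, f = 33, h = 5.
Upper quartile ≈ 22 + ((103.5 − 88) / 33) × 5 = 24.3485

24.35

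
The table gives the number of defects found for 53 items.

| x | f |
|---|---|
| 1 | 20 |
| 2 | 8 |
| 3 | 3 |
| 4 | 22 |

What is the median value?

Cumulative frequencies: 20, 28, 31, 53
n = 53, so the median is the value in position (n+1)/2 = 27.
Position 27 falls at value 2.

2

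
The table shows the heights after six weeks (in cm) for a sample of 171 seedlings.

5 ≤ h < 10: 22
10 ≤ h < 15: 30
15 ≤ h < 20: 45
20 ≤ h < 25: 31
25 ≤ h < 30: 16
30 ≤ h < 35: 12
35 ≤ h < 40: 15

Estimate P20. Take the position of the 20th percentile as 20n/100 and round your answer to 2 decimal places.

12.03

Cumulative frequencies: 22, 52, 97, 128, 144, 156, 171
n = 171; position = 20n/100 = 34.2.
This falls in the class 10 ≤ h < 15: L = 10, F = 22, f = 30, h = 5.
20th percentile ≈ 10 + ((34.2 − 22) / 30) × 5 = 12.0333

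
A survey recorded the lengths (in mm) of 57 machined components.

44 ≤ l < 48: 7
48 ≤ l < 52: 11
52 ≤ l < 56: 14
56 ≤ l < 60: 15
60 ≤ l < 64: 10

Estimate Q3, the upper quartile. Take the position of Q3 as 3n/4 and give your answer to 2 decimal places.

Cumulative frequencies: 7, 18, 32, 47, 57
n = 57; position = 3n/4 = 42.75.
This falls in the class 56 ≤ l < 60: L = 56, F = 32, f = 15, h = 4.
Upper quartile ≈ 56 + ((42.75 − 32) / 15) × 4 = 58.8667

58.87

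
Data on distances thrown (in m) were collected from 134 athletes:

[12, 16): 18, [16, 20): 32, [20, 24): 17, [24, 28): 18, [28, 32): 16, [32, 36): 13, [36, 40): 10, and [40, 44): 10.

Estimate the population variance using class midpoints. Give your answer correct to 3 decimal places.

74.155

Midpoints: 14, 18, 22, 26, 30, 34, 38, 42
n = 134, Σfm = 3392, mean = 25.3134
Σfm² = 95800
Σf(m − x̄)² = Σfm² − (Σfm)²/n = 95800 − 3392²/134 = 9936.8358
Population variance = 9936.8358 / 134 = 74.1555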